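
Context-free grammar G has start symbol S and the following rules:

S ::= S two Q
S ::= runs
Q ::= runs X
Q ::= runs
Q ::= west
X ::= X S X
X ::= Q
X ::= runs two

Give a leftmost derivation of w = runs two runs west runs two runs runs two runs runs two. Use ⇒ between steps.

S ⇒ S two Q   [S ::= S two Q]
S two Q ⇒ runs two Q   [S ::= runs]
runs two Q ⇒ runs two runs X   [Q ::= runs X]
runs two runs X ⇒ runs two runs X S X   [X ::= X S X]
runs two runs X S X ⇒ runs two runs Q S X   [X ::= Q]
runs two runs Q S X ⇒ runs two runs west S X   [Q ::= west]
runs two runs west S X ⇒ runs two runs west S two Q X   [S ::= S two Q]
runs two runs west S two Q X ⇒ runs two runs west runs two Q X   [S ::= runs]
runs two runs west runs two Q X ⇒ runs two runs west runs two runs X X   [Q ::= runs X]
runs two runs west runs two runs X X ⇒ runs two runs west runs two runs runs two X   [X ::= runs two]
runs two runs west runs two runs runs two X ⇒ runs two runs west runs two runs runs two Q   [X ::= Q]
runs two runs west runs two runs runs two Q ⇒ runs two runs west runs two runs runs two runs X   [Q ::= runs X]
runs two runs west runs two runs runs two runs X ⇒ runs two runs west runs two runs runs two runs runs two   [X ::= runs two]

S ⇒ S two Q ⇒ runs two Q ⇒ runs two runs X ⇒ runs two runs X S X ⇒ runs two runs Q S X ⇒ runs two runs west S X ⇒ runs two runs west S two Q X ⇒ runs two runs west runs two Q X ⇒ runs two runs west runs two runs X X ⇒ runs two runs west runs two runs runs two X ⇒ runs two runs west runs two runs runs two Q ⇒ runs two runs west runs two runs runs two runs X ⇒ runs two runs west runs two runs runs two runs runs two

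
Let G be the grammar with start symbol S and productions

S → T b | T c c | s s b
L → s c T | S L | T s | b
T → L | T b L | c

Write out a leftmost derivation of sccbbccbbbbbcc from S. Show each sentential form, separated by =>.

S => Tcc => TbLcc => LbLcc => scTbLcc => scTbLbLcc => scLbLbLcc => scSLbLbLcc => scTccLbLbLcc => scTbLccLbLbLcc => sccbLccLbLbLcc => sccbbccLbLbLcc => sccbbccbbLbLcc => sccbbccbbbbLcc => sccbbccbbbbbcc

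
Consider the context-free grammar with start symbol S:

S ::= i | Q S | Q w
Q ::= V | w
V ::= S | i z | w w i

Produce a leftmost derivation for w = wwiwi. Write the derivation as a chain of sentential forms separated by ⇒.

S ⇒ QS   [S ::= Q S]
QS ⇒ VS   [Q ::= V]
VS ⇒ SS   [V ::= S]
SS ⇒ QwS   [S ::= Q w]
QwS ⇒ VwS   [Q ::= V]
VwS ⇒ wwiwS   [V ::= w w i]
wwiwS ⇒ wwiwi   [S ::= i]

S ⇒ QS ⇒ VS ⇒ SS ⇒ QwS ⇒ VwS ⇒ wwiwS ⇒ wwiwi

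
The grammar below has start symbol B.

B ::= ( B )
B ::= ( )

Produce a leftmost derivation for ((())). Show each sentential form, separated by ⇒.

B ⇒ (B)   [B ::= ( B )]
(B) ⇒ ((B))   [B ::= ( B )]
((B)) ⇒ ((()))   [B ::= ( )]

B ⇒ (B) ⇒ ((B)) ⇒ ((()))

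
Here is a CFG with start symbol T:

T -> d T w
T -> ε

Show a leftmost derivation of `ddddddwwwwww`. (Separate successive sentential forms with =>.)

T => dTw   [T -> d T w]
dTw => ddTww   [T -> d T w]
ddTww => dddTwww   [T -> d T w]
dddTwww => ddddTwwww   [T -> d T w]
ddddTwwww => dddddTwwwww   [T -> d T w]
dddddTwwwww => ddddddTwwwwww   [T -> d T w]
ddddddTwwwwww => ddddddwwwwww   [T -> ε]

T => dTw => ddTww => dddTwww => ddddTwwww => dddddTwwwww => ddddddTwwwwww => ddddddwwwwww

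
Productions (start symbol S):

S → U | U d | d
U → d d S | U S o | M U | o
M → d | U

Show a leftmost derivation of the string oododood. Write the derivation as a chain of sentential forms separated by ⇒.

S ⇒ Ud   [S → U d]
Ud ⇒ MUd   [U → M U]
MUd ⇒ UUd   [M → U]
UUd ⇒ USoUd   [U → U S o]
USoUd ⇒ USoSoUd   [U → U S o]
USoSoUd ⇒ MUSoSoUd   [U → M U]
MUSoSoUd ⇒ UUSoSoUd   [M → U]
UUSoSoUd ⇒ oUSoSoUd   [U → o]
oUSoSoUd ⇒ ooSoSoUd   [U → o]
ooSoSoUd ⇒ oodoSoUd   [S → d]
oodoSoUd ⇒ oododoUd   [S → d]
oododoUd ⇒ oododood   [U → o]

S ⇒ Ud ⇒ MUd ⇒ UUd ⇒ USoUd ⇒ USoSoUd ⇒ MUSoSoUd ⇒ UUSoSoUd ⇒ oUSoSoUd ⇒ ooSoSoUd ⇒ oodoSoUd ⇒ oododoUd ⇒ oododood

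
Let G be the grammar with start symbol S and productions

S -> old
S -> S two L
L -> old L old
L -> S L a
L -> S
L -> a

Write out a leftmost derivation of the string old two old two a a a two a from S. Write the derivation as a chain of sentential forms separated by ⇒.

S ⇒ S two L ⇒ S two L two L ⇒ old two L two L ⇒ old two S L a two L ⇒ old two S two L L a two L ⇒ old two old two L L a two L ⇒ old two old two a L a two L ⇒ old two old two a a a two L ⇒ old two old two a a a two a

S ⇒ S two L   [S -> S two L]
S two L ⇒ S two L two L   [S -> S two L]
S two L two L ⇒ old two L two L   [S -> old]
old two L two L ⇒ old two S L a two L   [L -> S L a]
old two S L a two L ⇒ old two S two L L a two L   [S -> S two L]
old two S two L L a two L ⇒ old two old two L L a two L   [S -> old]
old two old two L L a two L ⇒ old two old two a L a two L   [L -> a]
old two old two a L a two L ⇒ old two old two a a a two L   [L -> a]
old two old two a a a two L ⇒ old two old two a a a two a   [L -> a]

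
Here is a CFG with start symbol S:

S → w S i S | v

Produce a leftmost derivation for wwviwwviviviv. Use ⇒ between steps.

S ⇒ wSiS ⇒ wwSiSiS ⇒ wwviSiS ⇒ wwviwSiSiS ⇒ wwviwwSiSiSiS ⇒ wwviwwviSiSiS ⇒ wwviwwviviSiS ⇒ wwviwwviviviS ⇒ wwviwwviviviv

S ⇒ wSiS   [S → w S i S]
wSiS ⇒ wwSiSiS   [S → w S i S]
wwSiSiS ⇒ wwviSiS   [S → v]
wwviSiS ⇒ wwviwSiSiS   [S → w S i S]
wwviwSiSiS ⇒ wwviwwSiSiSiS   [S → w S i S]
wwviwwSiSiSiS ⇒ wwviwwviSiSiS   [S → v]
wwviwwviSiSiS ⇒ wwviwwviviSiS   [S → v]
wwviwwviviSiS ⇒ wwviwwviviviS   [S → v]
wwviwwviviviS ⇒ wwviwwviviviv   [S → v]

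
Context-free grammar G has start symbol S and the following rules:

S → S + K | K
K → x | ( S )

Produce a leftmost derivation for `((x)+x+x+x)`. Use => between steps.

S => K => (S) => (S+K) => (S+K+K) => (S+K+K+K) => (K+K+K+K) => ((S)+K+K+K) => ((K)+K+K+K) => ((x)+K+K+K) => ((x)+x+K+K) => ((x)+x+x+K) => ((x)+x+x+x)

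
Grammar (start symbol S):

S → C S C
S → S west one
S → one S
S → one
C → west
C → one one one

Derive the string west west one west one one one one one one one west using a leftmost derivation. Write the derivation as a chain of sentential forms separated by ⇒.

S ⇒ C S C ⇒ west S C ⇒ west C S C C ⇒ west west S C C ⇒ west west one S C C ⇒ west west one C S C C C ⇒ west west one west S C C C ⇒ west west one west one C C C ⇒ west west one west one one one one C C ⇒ west west one west one one one one one one one C ⇒ west west one west one one one one one one one west

S ⇒ C S C   [S → C S C]
C S C ⇒ west S C   [C → west]
west S C ⇒ west C S C C   [S → C S C]
west C S C C ⇒ west west S C C   [C → west]
west west S C C ⇒ west west one S C C   [S → one S]
west west one S C C ⇒ west west one C S C C C   [S → C S C]
west west one C S C C C ⇒ west west one west S C C C   [C → west]
west west one west S C C C ⇒ west west one west one C C C   [S → one]
west west one west one C C C ⇒ west west one west one one one one C C   [C → one one one]
west west one west one one one one C C ⇒ west west one west one one one one one one one C   [C → one one one]
west west one west one one one one one one one C ⇒ west west one west one one one one one one one west   [C → west]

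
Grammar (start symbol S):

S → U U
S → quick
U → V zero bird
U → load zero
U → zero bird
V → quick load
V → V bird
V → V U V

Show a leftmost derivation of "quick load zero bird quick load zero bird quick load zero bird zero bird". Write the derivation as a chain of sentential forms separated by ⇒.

S ⇒ U U ⇒ V zero bird U ⇒ V U V zero bird U ⇒ V U V U V zero bird U ⇒ quick load U V U V zero bird U ⇒ quick load zero bird V U V zero bird U ⇒ quick load zero bird quick load U V zero bird U ⇒ quick load zero bird quick load zero bird V zero bird U ⇒ quick load zero bird quick load zero bird quick load zero bird U ⇒ quick load zero bird quick load zero bird quick load zero bird zero bird

S ⇒ U U   [S → U U]
U U ⇒ V zero bird U   [U → V zero bird]
V zero bird U ⇒ V U V zero bird U   [V → V U V]
V U V zero bird U ⇒ V U V U V zero bird U   [V → V U V]
V U V U V zero bird U ⇒ quick load U V U V zero bird U   [V → quick load]
quick load U V U V zero bird U ⇒ quick load zero bird V U V zero bird U   [U → zero bird]
quick load zero bird V U V zero bird U ⇒ quick load zero bird quick load U V zero bird U   [V → quick load]
quick load zero bird quick load U V zero bird U ⇒ quick load zero bird quick load zero bird V zero bird U   [U → zero bird]
quick load zero bird quick load zero bird V zero bird U ⇒ quick load zero bird quick load zero bird quick load zero bird U   [V → quick load]
quick load zero bird quick load zero bird quick load zero bird U ⇒ quick load zero bird quick load zero bird quick load zero bird zero bird   [U → zero bird]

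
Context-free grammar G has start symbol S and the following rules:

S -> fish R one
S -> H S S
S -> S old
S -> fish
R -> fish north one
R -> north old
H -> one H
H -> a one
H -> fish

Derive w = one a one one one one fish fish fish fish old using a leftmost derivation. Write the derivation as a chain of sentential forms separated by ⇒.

S ⇒ S old ⇒ H S S old ⇒ one H S S old ⇒ one a one S S old ⇒ one a one H S S S old ⇒ one a one one H S S S old ⇒ one a one one one H S S S old ⇒ one a one one one one H S S S old ⇒ one a one one one one fish S S S old ⇒ one a one one one one fish fish S S old ⇒ one a one one one one fish fish fish S old ⇒ one a one one one one fish fish fish fish old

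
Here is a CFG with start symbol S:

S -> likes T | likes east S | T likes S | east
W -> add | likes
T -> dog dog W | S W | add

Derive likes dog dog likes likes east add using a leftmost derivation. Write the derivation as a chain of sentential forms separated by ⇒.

S ⇒ likes T ⇒ likes S W ⇒ likes T likes S W ⇒ likes dog dog W likes S W ⇒ likes dog dog likes likes S W ⇒ likes dog dog likes likes east W ⇒ likes dog dog likes likes east add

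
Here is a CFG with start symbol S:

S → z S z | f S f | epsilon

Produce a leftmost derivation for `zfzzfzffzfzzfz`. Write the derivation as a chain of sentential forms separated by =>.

S => zSz   [S → z S z]
zSz => zfSfz   [S → f S f]
zfSfz => zfzSzfz   [S → z S z]
zfzSzfz => zfzzSzzfz   [S → z S z]
zfzzSzzfz => zfzzfSfzzfz   [S → f S f]
zfzzfSfzzfz => zfzzfzSzfzzfz   [S → z S z]
zfzzfzSzfzzfz => zfzzfzfSfzfzzfz   [S → f S f]
zfzzfzfSfzfzzfz => zfzzfzffzfzzfz   [S → epsilon]

S=>zSz=>zfSfz=>zfzSzfz=>zfzzSzzfz=>zfzzfSfzzfz=>zfzzfzSzfzzfz=>zfzzfzfSfzfzzfz=>zfzzfzffzfzzfz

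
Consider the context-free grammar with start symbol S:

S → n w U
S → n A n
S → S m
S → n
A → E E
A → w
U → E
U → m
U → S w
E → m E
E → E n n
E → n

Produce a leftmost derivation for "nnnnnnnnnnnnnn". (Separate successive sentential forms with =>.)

S=>nAn=>nEEn=>nEnnEn=>nEnnnnEn=>nnnnnnEn=>nnnnnnEnnn=>nnnnnnEnnnnn=>nnnnnnEnnnnnnn=>nnnnnnnnnnnnnn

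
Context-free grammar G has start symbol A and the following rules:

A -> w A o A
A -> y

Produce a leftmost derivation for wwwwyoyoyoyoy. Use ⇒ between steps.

A⇒wAoA⇒wwAoAoA⇒wwwAoAoAoA⇒wwwwAoAoAoAoA⇒wwwwyoAoAoAoA⇒wwwwyoyoAoAoA⇒wwwwyoyoyoAoA⇒wwwwyoyoyoyoA⇒wwwwyoyoyoyoy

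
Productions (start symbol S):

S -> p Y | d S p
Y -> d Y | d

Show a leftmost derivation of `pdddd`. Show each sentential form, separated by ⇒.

S ⇒ pY ⇒ pdY ⇒ pddY ⇒ pdddY ⇒ pdddd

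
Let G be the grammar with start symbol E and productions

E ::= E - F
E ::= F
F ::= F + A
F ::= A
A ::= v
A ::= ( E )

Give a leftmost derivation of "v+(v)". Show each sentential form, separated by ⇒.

E⇒F⇒F+A⇒A+A⇒v+A⇒v+(E)⇒v+(F)⇒v+(A)⇒v+(v)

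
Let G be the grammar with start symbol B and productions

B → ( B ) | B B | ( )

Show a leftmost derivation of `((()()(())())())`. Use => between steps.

B => (B)   [B → ( B )]
(B) => (BB)   [B → B B]
(BB) => ((B)B)   [B → ( B )]
((B)B) => ((BB)B)   [B → B B]
((BB)B) => ((()B)B)   [B → ( )]
((()B)B) => ((()BB)B)   [B → B B]
((()BB)B) => ((()BBB)B)   [B → B B]
((()BBB)B) => ((()()BB)B)   [B → ( )]
((()()BB)B) => ((()()(B)B)B)   [B → ( B )]
((()()(B)B)B) => ((()()(())B)B)   [B → ( )]
((()()(())B)B) => ((()()(())())B)   [B → ( )]
((()()(())())B) => ((()()(())())())   [B → ( )]

B => (B) => (BB) => ((B)B) => ((BB)B) => ((()B)B) => ((()BB)B) => ((()BBB)B) => ((()()BB)B) => ((()()(B)B)B) => ((()()(())B)B) => ((()()(())())B) => ((()()(())())())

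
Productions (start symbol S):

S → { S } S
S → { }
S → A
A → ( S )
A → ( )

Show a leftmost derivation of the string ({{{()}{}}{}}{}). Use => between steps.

S => A => (S) => ({S}S) => ({{S}S}S) => ({{{S}S}S}S) => ({{{A}S}S}S) => ({{{()}S}S}S) => ({{{()}{}}S}S) => ({{{()}{}}{}}S) => ({{{()}{}}{}}{})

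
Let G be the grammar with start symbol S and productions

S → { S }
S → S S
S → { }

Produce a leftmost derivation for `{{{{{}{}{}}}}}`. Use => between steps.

S => {S} => {{S}} => {{{S}}} => {{{{S}}}} => {{{{SS}}}} => {{{{SSS}}}} => {{{{{}SS}}}} => {{{{{}{}S}}}} => {{{{{}{}{}}}}}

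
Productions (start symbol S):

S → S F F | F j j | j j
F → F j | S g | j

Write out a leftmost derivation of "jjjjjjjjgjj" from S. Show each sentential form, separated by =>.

S => SFF => FjjFF => FjjjFF => jjjjFF => jjjjjF => jjjjjFj => jjjjjFjj => jjjjjSgjj => jjjjjFjjgjj => jjjjjjjjgjj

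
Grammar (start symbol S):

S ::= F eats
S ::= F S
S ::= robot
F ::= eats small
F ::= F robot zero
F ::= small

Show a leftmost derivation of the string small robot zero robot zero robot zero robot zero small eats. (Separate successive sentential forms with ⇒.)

S ⇒ F S   [S ::= F S]
F S ⇒ F robot zero S   [F ::= F robot zero]
F robot zero S ⇒ F robot zero robot zero S   [F ::= F robot zero]
F robot zero robot zero S ⇒ F robot zero robot zero robot zero S   [F ::= F robot zero]
F robot zero robot zero robot zero S ⇒ F robot zero robot zero robot zero robot zero S   [F ::= F robot zero]
F robot zero robot zero robot zero robot zero S ⇒ small robot zero robot zero robot zero robot zero S   [F ::= small]
small robot zero robot zero robot zero robot zero S ⇒ small robot zero robot zero robot zero robot zero F eats   [S ::= F eats]
small robot zero robot zero robot zero robot zero F eats ⇒ small robot zero robot zero robot zero robot zero small eats   [F ::= small]

S ⇒ F S ⇒ F robot zero S ⇒ F robot zero robot zero S ⇒ F robot zero robot zero robot zero S ⇒ F robot zero robot zero robot zero robot zero S ⇒ small robot zero robot zero robot zero robot zero S ⇒ small robot zero robot zero robot zero robot zero F eats ⇒ small robot zero robot zero robot zero robot zero small eats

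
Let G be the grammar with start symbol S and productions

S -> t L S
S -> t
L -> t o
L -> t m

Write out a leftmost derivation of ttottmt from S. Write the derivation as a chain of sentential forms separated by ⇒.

S ⇒ tLS ⇒ ttoS ⇒ ttotLS ⇒ ttottmS ⇒ ttottmt

S ⇒ tLS   [S -> t L S]
tLS ⇒ ttoS   [L -> t o]
ttoS ⇒ ttotLS   [S -> t L S]
ttotLS ⇒ ttottmS   [L -> t m]
ttottmS ⇒ ttottmt   [S -> t]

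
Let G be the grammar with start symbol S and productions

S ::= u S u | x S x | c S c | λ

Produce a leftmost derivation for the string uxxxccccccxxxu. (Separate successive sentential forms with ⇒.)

S ⇒ uSu   [S ::= u S u]
uSu ⇒ uxSxu   [S ::= x S x]
uxSxu ⇒ uxxSxxu   [S ::= x S x]
uxxSxxu ⇒ uxxxSxxxu   [S ::= x S x]
uxxxSxxxu ⇒ uxxxcScxxxu   [S ::= c S c]
uxxxcScxxxu ⇒ uxxxccSccxxxu   [S ::= c S c]
uxxxccSccxxxu ⇒ uxxxcccScccxxxu   [S ::= c S c]
uxxxcccScccxxxu ⇒ uxxxccccccxxxu   [S ::= λ]

S ⇒ uSu ⇒ uxSxu ⇒ uxxSxxu ⇒ uxxxSxxxu ⇒ uxxxcScxxxu ⇒ uxxxccSccxxxu ⇒ uxxxcccScccxxxu ⇒ uxxxccccccxxxu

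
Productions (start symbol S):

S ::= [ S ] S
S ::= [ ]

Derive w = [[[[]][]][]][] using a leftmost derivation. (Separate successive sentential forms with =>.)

S=>[S]S=>[[S]S]S=>[[[S]S]S]S=>[[[[]]S]S]S=>[[[[]][]]S]S=>[[[[]][]][]]S=>[[[[]][]][]][]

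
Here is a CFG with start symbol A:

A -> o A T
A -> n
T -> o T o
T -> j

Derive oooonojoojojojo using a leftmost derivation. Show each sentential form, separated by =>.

A => oAT => ooATT => oooATTT => ooooATTTT => oooonTTTT => oooonoToTTT => oooonojoTTT => oooonojooToTT => oooonojoojoTT => oooonojoojojT => oooonojoojojoTo => oooonojoojojojo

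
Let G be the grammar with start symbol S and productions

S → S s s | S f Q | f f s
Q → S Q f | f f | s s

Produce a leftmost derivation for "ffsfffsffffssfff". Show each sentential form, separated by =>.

S => SfQ   [S → S f Q]
SfQ => ffsfQ   [S → f f s]
ffsfQ => ffsfSQf   [Q → S Q f]
ffsfSQf => ffsfSfQQf   [S → S f Q]
ffsfSfQQf => ffsfSfQfQQf   [S → S f Q]
ffsfSfQfQQf => ffsfffsfQfQQf   [S → f f s]
ffsfffsfQfQQf => ffsfffsffffQQf   [Q → f f]
ffsfffsffffQQf => ffsfffsffffssQf   [Q → s s]
ffsfffsffffssQf => ffsfffsffffssfff   [Q → f f]

S => SfQ => ffsfQ => ffsfSQf => ffsfSfQQf => ffsfSfQfQQf => ffsfffsfQfQQf => ffsfffsffffQQf => ffsfffsffffssQf => ffsfffsffffssfff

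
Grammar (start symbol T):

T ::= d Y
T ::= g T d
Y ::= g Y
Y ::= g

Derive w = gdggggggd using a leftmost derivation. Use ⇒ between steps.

T⇒gTd⇒gdYd⇒gdgYd⇒gdggYd⇒gdgggYd⇒gdggggYd⇒gdgggggYd⇒gdggggggd

T ⇒ gTd   [T ::= g T d]
gTd ⇒ gdYd   [T ::= d Y]
gdYd ⇒ gdgYd   [Y ::= g Y]
gdgYd ⇒ gdggYd   [Y ::= g Y]
gdggYd ⇒ gdgggYd   [Y ::= g Y]
gdgggYd ⇒ gdggggYd   [Y ::= g Y]
gdggggYd ⇒ gdgggggYd   [Y ::= g Y]
gdgggggYd ⇒ gdggggggd   [Y ::= g]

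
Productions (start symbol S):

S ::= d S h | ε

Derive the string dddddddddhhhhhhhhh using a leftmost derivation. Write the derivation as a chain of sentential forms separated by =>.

S => dSh => ddShh => dddShhh => ddddShhhh => dddddShhhhh => ddddddShhhhhh => dddddddShhhhhhh => ddddddddShhhhhhhh => dddddddddShhhhhhhhh => dddddddddhhhhhhhhh

S => dSh   [S ::= d S h]
dSh => ddShh   [S ::= d S h]
ddShh => dddShhh   [S ::= d S h]
dddShhh => ddddShhhh   [S ::= d S h]
ddddShhhh => dddddShhhhh   [S ::= d S h]
dddddShhhhh => ddddddShhhhhh   [S ::= d S h]
ddddddShhhhhh => dddddddShhhhhhh   [S ::= d S h]
dddddddShhhhhhh => ddddddddShhhhhhhh   [S ::= d S h]
ddddddddShhhhhhhh => dddddddddShhhhhhhhh   [S ::= d S h]
dddddddddShhhhhhhhh => dddddddddhhhhhhhhh   [S ::= ε]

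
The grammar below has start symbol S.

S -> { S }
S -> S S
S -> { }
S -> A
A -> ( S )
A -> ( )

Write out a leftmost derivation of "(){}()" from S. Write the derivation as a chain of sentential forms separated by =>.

S=>SS=>AS=>()S=>()SS=>(){}S=>(){}A=>(){}()

S => SS   [S -> S S]
SS => AS   [S -> A]
AS => ()S   [A -> ( )]
()S => ()SS   [S -> S S]
()SS => (){}S   [S -> { }]
(){}S => (){}A   [S -> A]
(){}A => (){}()   [A -> ( )]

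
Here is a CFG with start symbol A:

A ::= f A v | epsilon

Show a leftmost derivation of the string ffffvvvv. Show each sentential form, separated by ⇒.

A ⇒ fAv   [A ::= f A v]
fAv ⇒ ffAvv   [A ::= f A v]
ffAvv ⇒ fffAvvv   [A ::= f A v]
fffAvvv ⇒ ffffAvvvv   [A ::= f A v]
ffffAvvvv ⇒ ffffvvvv   [A ::= epsilon]

A⇒fAv⇒ffAvv⇒fffAvvv⇒ffffAvvvv⇒ffffvvvv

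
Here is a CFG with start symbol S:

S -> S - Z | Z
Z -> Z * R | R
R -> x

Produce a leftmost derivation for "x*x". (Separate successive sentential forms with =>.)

S => Z   [S -> Z]
Z => Z*R   [Z -> Z * R]
Z*R => R*R   [Z -> R]
R*R => x*R   [R -> x]
x*R => x*x   [R -> x]

S => Z => Z*R => R*R => x*R => x*x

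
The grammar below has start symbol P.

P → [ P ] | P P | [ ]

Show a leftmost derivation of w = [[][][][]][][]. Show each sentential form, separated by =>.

P => PP => PPP => [P]PP => [PP]PP => [PPP]PP => [PPPP]PP => [[]PPP]PP => [[][]PP]PP => [[][][]P]PP => [[][][][]]PP => [[][][][]][]P => [[][][][]][][]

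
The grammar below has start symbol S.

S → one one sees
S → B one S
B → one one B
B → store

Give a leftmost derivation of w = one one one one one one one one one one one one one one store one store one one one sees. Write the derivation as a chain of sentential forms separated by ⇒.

S ⇒ B one S ⇒ one one B one S ⇒ one one one one B one S ⇒ one one one one one one B one S ⇒ one one one one one one one one B one S ⇒ one one one one one one one one one one B one S ⇒ one one one one one one one one one one one one B one S ⇒ one one one one one one one one one one one one one one B one S ⇒ one one one one one one one one one one one one one one store one S ⇒ one one one one one one one one one one one one one one store one B one S ⇒ one one one one one one one one one one one one one one store one store one S ⇒ one one one one one one one one one one one one one one store one store one one one sees

S ⇒ B one S   [S → B one S]
B one S ⇒ one one B one S   [B → one one B]
one one B one S ⇒ one one one one B one S   [B → one one B]
one one one one B one S ⇒ one one one one one one B one S   [B → one one B]
one one one one one one B one S ⇒ one one one one one one one one B one S   [B → one one B]
one one one one one one one one B one S ⇒ one one one one one one one one one one B one S   [B → one one B]
one one one one one one one one one one B one S ⇒ one one one one one one one one one one one one B one S   [B → one one B]
one one one one one one one one one one one one B one S ⇒ one one one one one one one one one one one one one one B one S   [B → one one B]
one one one one one one one one one one one one one one B one S ⇒ one one one one one one one one one one one one one one store one S   [B → store]
one one one one one one one one one one one one one one store one S ⇒ one one one one one one one one one one one one one one store one B one S   [S → B one S]
one one one one one one one one one one one one one one store one B one S ⇒ one one one one one one one one one one one one one one store one store one S   [B → store]
one one one one one one one one one one one one one one store one store one S ⇒ one one one one one one one one one one one one one one store one store one one one sees   [S → one one sees]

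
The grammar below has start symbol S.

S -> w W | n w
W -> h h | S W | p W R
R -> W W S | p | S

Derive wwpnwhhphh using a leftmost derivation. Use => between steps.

S => wW   [S -> w W]
wW => wSW   [W -> S W]
wSW => wwWW   [S -> w W]
wwWW => wwpWRW   [W -> p W R]
wwpWRW => wwpSWRW   [W -> S W]
wwpSWRW => wwpnwWRW   [S -> n w]
wwpnwWRW => wwpnwhhRW   [W -> h h]
wwpnwhhRW => wwpnwhhpW   [R -> p]
wwpnwhhpW => wwpnwhhphh   [W -> h h]

S=>wW=>wSW=>wwWW=>wwpWRW=>wwpSWRW=>wwpnwWRW=>wwpnwhhRW=>wwpnwhhpW=>wwpnwhhphh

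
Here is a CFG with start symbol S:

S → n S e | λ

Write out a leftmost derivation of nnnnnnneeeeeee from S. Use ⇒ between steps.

S ⇒ nSe   [S → n S e]
nSe ⇒ nnSee   [S → n S e]
nnSee ⇒ nnnSeee   [S → n S e]
nnnSeee ⇒ nnnnSeeee   [S → n S e]
nnnnSeeee ⇒ nnnnnSeeeee   [S → n S e]
nnnnnSeeeee ⇒ nnnnnnSeeeeee   [S → n S e]
nnnnnnSeeeeee ⇒ nnnnnnnSeeeeeee   [S → n S e]
nnnnnnnSeeeeeee ⇒ nnnnnnneeeeeee   [S → λ]

S ⇒ nSe ⇒ nnSee ⇒ nnnSeee ⇒ nnnnSeeee ⇒ nnnnnSeeeee ⇒ nnnnnnSeeeeee ⇒ nnnnnnnSeeeeeee ⇒ nnnnnnneeeeeee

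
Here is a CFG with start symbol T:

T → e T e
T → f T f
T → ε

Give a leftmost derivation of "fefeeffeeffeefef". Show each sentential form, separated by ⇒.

T ⇒ fTf   [T → f T f]
fTf ⇒ feTef   [T → e T e]
feTef ⇒ fefTfef   [T → f T f]
fefTfef ⇒ fefeTefef   [T → e T e]
fefeTefef ⇒ fefeeTeefef   [T → e T e]
fefeeTeefef ⇒ fefeefTfeefef   [T → f T f]
fefeefTfeefef ⇒ fefeeffTffeefef   [T → f T f]
fefeeffTffeefef ⇒ fefeeffeTeffeefef   [T → e T e]
fefeeffeTeffeefef ⇒ fefeeffeeffeefef   [T → ε]

T ⇒ fTf ⇒ feTef ⇒ fefTfef ⇒ fefeTefef ⇒ fefeeTeefef ⇒ fefeefTfeefef ⇒ fefeeffTffeefef ⇒ fefeeffeTeffeefef ⇒ fefeeffeeffeefef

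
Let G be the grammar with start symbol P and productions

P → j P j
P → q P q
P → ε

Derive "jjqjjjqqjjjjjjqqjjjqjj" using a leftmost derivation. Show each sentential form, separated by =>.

P => jPj   [P → j P j]
jPj => jjPjj   [P → j P j]
jjPjj => jjqPqjj   [P → q P q]
jjqPqjj => jjqjPjqjj   [P → j P j]
jjqjPjqjj => jjqjjPjjqjj   [P → j P j]
jjqjjPjjqjj => jjqjjjPjjjqjj   [P → j P j]
jjqjjjPjjjqjj => jjqjjjqPqjjjqjj   [P → q P q]
jjqjjjqPqjjjqjj => jjqjjjqqPqqjjjqjj   [P → q P q]
jjqjjjqqPqqjjjqjj => jjqjjjqqjPjqqjjjqjj   [P → j P j]
jjqjjjqqjPjqqjjjqjj => jjqjjjqqjjPjjqqjjjqjj   [P → j P j]
jjqjjjqqjjPjjqqjjjqjj => jjqjjjqqjjjPjjjqqjjjqjj   [P → j P j]
jjqjjjqqjjjPjjjqqjjjqjj => jjqjjjqqjjjjjjqqjjjqjj   [P → ε]

P => jPj => jjPjj => jjqPqjj => jjqjPjqjj => jjqjjPjjqjj => jjqjjjPjjjqjj => jjqjjjqPqjjjqjj => jjqjjjqqPqqjjjqjj => jjqjjjqqjPjqqjjjqjj => jjqjjjqqjjPjjqqjjjqjj => jjqjjjqqjjjPjjjqqjjjqjj => jjqjjjqqjjjjjjqqjjjqjj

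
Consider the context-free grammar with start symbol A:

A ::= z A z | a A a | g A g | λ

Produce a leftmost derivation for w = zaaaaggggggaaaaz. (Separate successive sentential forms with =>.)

A => zAz => zaAaz => zaaAaaz => zaaaAaaaz => zaaaaAaaaaz => zaaaagAgaaaaz => zaaaaggAggaaaaz => zaaaagggAgggaaaaz => zaaaaggggggaaaaz

A => zAz   [A ::= z A z]
zAz => zaAaz   [A ::= a A a]
zaAaz => zaaAaaz   [A ::= a A a]
zaaAaaz => zaaaAaaaz   [A ::= a A a]
zaaaAaaaz => zaaaaAaaaaz   [A ::= a A a]
zaaaaAaaaaz => zaaaagAgaaaaz   [A ::= g A g]
zaaaagAgaaaaz => zaaaaggAggaaaaz   [A ::= g A g]
zaaaaggAggaaaaz => zaaaagggAgggaaaaz   [A ::= g A g]
zaaaagggAgggaaaaz => zaaaaggggggaaaaz   [A ::= λ]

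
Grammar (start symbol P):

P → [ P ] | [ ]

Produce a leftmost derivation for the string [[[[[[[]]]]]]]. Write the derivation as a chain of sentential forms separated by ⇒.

P ⇒ [P] ⇒ [[P]] ⇒ [[[P]]] ⇒ [[[[P]]]] ⇒ [[[[[P]]]]] ⇒ [[[[[[P]]]]]] ⇒ [[[[[[[]]]]]]]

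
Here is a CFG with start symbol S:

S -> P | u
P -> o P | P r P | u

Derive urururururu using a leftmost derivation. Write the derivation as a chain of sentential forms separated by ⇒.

S ⇒ P   [S -> P]
P ⇒ PrP   [P -> P r P]
PrP ⇒ PrPrP   [P -> P r P]
PrPrP ⇒ PrPrPrP   [P -> P r P]
PrPrPrP ⇒ urPrPrP   [P -> u]
urPrPrP ⇒ urPrPrPrP   [P -> P r P]
urPrPrPrP ⇒ urPrPrPrPrP   [P -> P r P]
urPrPrPrPrP ⇒ ururPrPrPrP   [P -> u]
ururPrPrPrP ⇒ urururPrPrP   [P -> u]
urururPrPrP ⇒ ururururPrP   [P -> u]
ururururPrP ⇒ urururururP   [P -> u]
urururururP ⇒ urururururu   [P -> u]

S ⇒ P ⇒ PrP ⇒ PrPrP ⇒ PrPrPrP ⇒ urPrPrP ⇒ urPrPrPrP ⇒ urPrPrPrPrP ⇒ ururPrPrPrP ⇒ urururPrPrP ⇒ ururururPrP ⇒ urururururP ⇒ urururururu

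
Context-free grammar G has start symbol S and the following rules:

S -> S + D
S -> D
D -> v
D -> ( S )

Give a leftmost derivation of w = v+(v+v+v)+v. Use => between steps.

S => S+D   [S -> S + D]
S+D => S+D+D   [S -> S + D]
S+D+D => D+D+D   [S -> D]
D+D+D => v+D+D   [D -> v]
v+D+D => v+(S)+D   [D -> ( S )]
v+(S)+D => v+(S+D)+D   [S -> S + D]
v+(S+D)+D => v+(S+D+D)+D   [S -> S + D]
v+(S+D+D)+D => v+(D+D+D)+D   [S -> D]
v+(D+D+D)+D => v+(v+D+D)+D   [D -> v]
v+(v+D+D)+D => v+(v+v+D)+D   [D -> v]
v+(v+v+D)+D => v+(v+v+v)+D   [D -> v]
v+(v+v+v)+D => v+(v+v+v)+v   [D -> v]

S => S+D => S+D+D => D+D+D => v+D+D => v+(S)+D => v+(S+D)+D => v+(S+D+D)+D => v+(D+D+D)+D => v+(v+D+D)+D => v+(v+v+D)+D => v+(v+v+v)+D => v+(v+v+v)+v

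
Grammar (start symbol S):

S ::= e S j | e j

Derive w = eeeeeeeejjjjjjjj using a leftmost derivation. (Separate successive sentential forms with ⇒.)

S⇒eSj⇒eeSjj⇒eeeSjjj⇒eeeeSjjjj⇒eeeeeSjjjjj⇒eeeeeeSjjjjjj⇒eeeeeeeSjjjjjjj⇒eeeeeeeejjjjjjjj

S ⇒ eSj   [S ::= e S j]
eSj ⇒ eeSjj   [S ::= e S j]
eeSjj ⇒ eeeSjjj   [S ::= e S j]
eeeSjjj ⇒ eeeeSjjjj   [S ::= e S j]
eeeeSjjjj ⇒ eeeeeSjjjjj   [S ::= e S j]
eeeeeSjjjjj ⇒ eeeeeeSjjjjjj   [S ::= e S j]
eeeeeeSjjjjjj ⇒ eeeeeeeSjjjjjjj   [S ::= e S j]
eeeeeeeSjjjjjjj ⇒ eeeeeeeejjjjjjjj   [S ::= e j]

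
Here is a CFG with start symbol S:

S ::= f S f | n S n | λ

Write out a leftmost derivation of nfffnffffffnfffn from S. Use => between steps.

S=>nSn=>nfSfn=>nffSffn=>nfffSfffn=>nfffnSnfffn=>nfffnfSfnfffn=>nfffnffSffnfffn=>nfffnfffSfffnfffn=>nfffnffffffnfffn

S => nSn   [S ::= n S n]
nSn => nfSfn   [S ::= f S f]
nfSfn => nffSffn   [S ::= f S f]
nffSffn => nfffSfffn   [S ::= f S f]
nfffSfffn => nfffnSnfffn   [S ::= n S n]
nfffnSnfffn => nfffnfSfnfffn   [S ::= f S f]
nfffnfSfnfffn => nfffnffSffnfffn   [S ::= f S f]
nfffnffSffnfffn => nfffnfffSfffnfffn   [S ::= f S f]
nfffnfffSfffnfffn => nfffnffffffnfffn   [S ::= λ]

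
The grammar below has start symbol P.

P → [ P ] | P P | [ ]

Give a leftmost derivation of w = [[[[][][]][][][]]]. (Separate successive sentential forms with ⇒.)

P ⇒ [P] ⇒ [[P]] ⇒ [[PP]] ⇒ [[PPP]] ⇒ [[PPPP]] ⇒ [[[P]PPP]] ⇒ [[[PP]PPP]] ⇒ [[[PPP]PPP]] ⇒ [[[[]PP]PPP]] ⇒ [[[[][]P]PPP]] ⇒ [[[[][][]]PPP]] ⇒ [[[[][][]][]PP]] ⇒ [[[[][][]][][]P]] ⇒ [[[[][][]][][][]]]

P ⇒ [P]   [P → [ P ]]
[P] ⇒ [[P]]   [P → [ P ]]
[[P]] ⇒ [[PP]]   [P → P P]
[[PP]] ⇒ [[PPP]]   [P → P P]
[[PPP]] ⇒ [[PPPP]]   [P → P P]
[[PPPP]] ⇒ [[[P]PPP]]   [P → [ P ]]
[[[P]PPP]] ⇒ [[[PP]PPP]]   [P → P P]
[[[PP]PPP]] ⇒ [[[PPP]PPP]]   [P → P P]
[[[PPP]PPP]] ⇒ [[[[]PP]PPP]]   [P → [ ]]
[[[[]PP]PPP]] ⇒ [[[[][]P]PPP]]   [P → [ ]]
[[[[][]P]PPP]] ⇒ [[[[][][]]PPP]]   [P → [ ]]
[[[[][][]]PPP]] ⇒ [[[[][][]][]PP]]   [P → [ ]]
[[[[][][]][]PP]] ⇒ [[[[][][]][][]P]]   [P → [ ]]
[[[[][][]][][]P]] ⇒ [[[[][][]][][][]]]   [P → [ ]]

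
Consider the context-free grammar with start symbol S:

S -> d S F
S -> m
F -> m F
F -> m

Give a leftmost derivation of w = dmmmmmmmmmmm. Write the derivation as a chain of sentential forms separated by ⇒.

S ⇒ dSF   [S -> d S F]
dSF ⇒ dmF   [S -> m]
dmF ⇒ dmmF   [F -> m F]
dmmF ⇒ dmmmF   [F -> m F]
dmmmF ⇒ dmmmmF   [F -> m F]
dmmmmF ⇒ dmmmmmF   [F -> m F]
dmmmmmF ⇒ dmmmmmmF   [F -> m F]
dmmmmmmF ⇒ dmmmmmmmF   [F -> m F]
dmmmmmmmF ⇒ dmmmmmmmmF   [F -> m F]
dmmmmmmmmF ⇒ dmmmmmmmmmF   [F -> m F]
dmmmmmmmmmF ⇒ dmmmmmmmmmmF   [F -> m F]
dmmmmmmmmmmF ⇒ dmmmmmmmmmmm   [F -> m]

S ⇒ dSF ⇒ dmF ⇒ dmmF ⇒ dmmmF ⇒ dmmmmF ⇒ dmmmmmF ⇒ dmmmmmmF ⇒ dmmmmmmmF ⇒ dmmmmmmmmF ⇒ dmmmmmmmmmF ⇒ dmmmmmmmmmmF ⇒ dmmmmmmmmmmm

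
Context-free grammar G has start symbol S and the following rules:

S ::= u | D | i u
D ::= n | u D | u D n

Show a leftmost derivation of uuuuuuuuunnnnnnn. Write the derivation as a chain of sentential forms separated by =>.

S => D => uD => uuDn => uuuDnn => uuuuDnn => uuuuuDnnn => uuuuuuDnnnn => uuuuuuuDnnnnn => uuuuuuuuDnnnnn => uuuuuuuuuDnnnnnn => uuuuuuuuunnnnnnn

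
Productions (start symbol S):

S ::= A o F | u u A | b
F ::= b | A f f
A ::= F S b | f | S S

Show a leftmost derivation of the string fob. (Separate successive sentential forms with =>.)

S => AoF => foF => fob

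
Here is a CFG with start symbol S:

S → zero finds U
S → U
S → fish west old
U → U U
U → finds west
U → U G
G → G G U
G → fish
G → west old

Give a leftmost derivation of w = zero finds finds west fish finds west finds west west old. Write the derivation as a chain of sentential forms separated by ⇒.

S ⇒ zero finds U ⇒ zero finds U G ⇒ zero finds U U G ⇒ zero finds U U U G ⇒ zero finds U G U U G ⇒ zero finds finds west G U U G ⇒ zero finds finds west fish U U G ⇒ zero finds finds west fish finds west U G ⇒ zero finds finds west fish finds west finds west G ⇒ zero finds finds west fish finds west finds west west old

S ⇒ zero finds U   [S → zero finds U]
zero finds U ⇒ zero finds U G   [U → U G]
zero finds U G ⇒ zero finds U U G   [U → U U]
zero finds U U G ⇒ zero finds U U U G   [U → U U]
zero finds U U U G ⇒ zero finds U G U U G   [U → U G]
zero finds U G U U G ⇒ zero finds finds west G U U G   [U → finds west]
zero finds finds west G U U G ⇒ zero finds finds west fish U U G   [G → fish]
zero finds finds west fish U U G ⇒ zero finds finds west fish finds west U G   [U → finds west]
zero finds finds west fish finds west U G ⇒ zero finds finds west fish finds west finds west G   [U → finds west]
zero finds finds west fish finds west finds west G ⇒ zero finds finds west fish finds west finds west west old   [G → west old]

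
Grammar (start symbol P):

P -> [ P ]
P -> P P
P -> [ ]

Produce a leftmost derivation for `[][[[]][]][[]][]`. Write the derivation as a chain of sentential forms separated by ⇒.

P ⇒ PP ⇒ PPP ⇒ PPPP ⇒ []PPP ⇒ [][P]PP ⇒ [][PP]PP ⇒ [][[P]P]PP ⇒ [][[[]]P]PP ⇒ [][[[]][]]PP ⇒ [][[[]][]][P]P ⇒ [][[[]][]][[]]P ⇒ [][[[]][]][[]][]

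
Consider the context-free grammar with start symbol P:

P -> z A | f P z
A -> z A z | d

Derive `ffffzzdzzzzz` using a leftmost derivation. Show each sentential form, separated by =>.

P => fPz   [P -> f P z]
fPz => ffPzz   [P -> f P z]
ffPzz => fffPzzz   [P -> f P z]
fffPzzz => ffffPzzzz   [P -> f P z]
ffffPzzzz => ffffzAzzzz   [P -> z A]
ffffzAzzzz => ffffzzAzzzzz   [A -> z A z]
ffffzzAzzzzz => ffffzzdzzzzz   [A -> d]

P => fPz => ffPzz => fffPzzz => ffffPzzzz => ffffzAzzzz => ffffzzAzzzzz => ffffzzdzzzzz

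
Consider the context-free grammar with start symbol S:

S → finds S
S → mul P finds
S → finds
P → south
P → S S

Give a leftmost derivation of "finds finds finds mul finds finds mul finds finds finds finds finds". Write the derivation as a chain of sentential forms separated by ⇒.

S ⇒ finds S   [S → finds S]
finds S ⇒ finds finds S   [S → finds S]
finds finds S ⇒ finds finds finds S   [S → finds S]
finds finds finds S ⇒ finds finds finds mul P finds   [S → mul P finds]
finds finds finds mul P finds ⇒ finds finds finds mul S S finds   [P → S S]
finds finds finds mul S S finds ⇒ finds finds finds mul finds S S finds   [S → finds S]
finds finds finds mul finds S S finds ⇒ finds finds finds mul finds finds S S finds   [S → finds S]
finds finds finds mul finds finds S S finds ⇒ finds finds finds mul finds finds mul P finds S finds   [S → mul P finds]
finds finds finds mul finds finds mul P finds S finds ⇒ finds finds finds mul finds finds mul S S finds S finds   [P → S S]
finds finds finds mul finds finds mul S S finds S finds ⇒ finds finds finds mul finds finds mul finds S finds S finds   [S → finds]
finds finds finds mul finds finds mul finds S finds S finds ⇒ finds finds finds mul finds finds mul finds finds finds S finds   [S → finds]
finds finds finds mul finds finds mul finds finds finds S finds ⇒ finds finds finds mul finds finds mul finds finds finds finds finds   [S → finds]

S ⇒ finds S ⇒ finds finds S ⇒ finds finds finds S ⇒ finds finds finds mul P finds ⇒ finds finds finds mul S S finds ⇒ finds finds finds mul finds S S finds ⇒ finds finds finds mul finds finds S S finds ⇒ finds finds finds mul finds finds mul P finds S finds ⇒ finds finds finds mul finds finds mul S S finds S finds ⇒ finds finds finds mul finds finds mul finds S finds S finds ⇒ finds finds finds mul finds finds mul finds finds finds S finds ⇒ finds finds finds mul finds finds mul finds finds finds finds finds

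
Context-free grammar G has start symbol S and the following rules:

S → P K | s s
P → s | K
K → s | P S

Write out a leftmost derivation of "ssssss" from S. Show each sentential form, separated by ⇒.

S ⇒ PK ⇒ KK ⇒ PSK ⇒ KSK ⇒ sSK ⇒ sPKK ⇒ sKKK ⇒ ssKK ⇒ sssK ⇒ sssPS ⇒ ssssS ⇒ ssssss

S ⇒ PK   [S → P K]
PK ⇒ KK   [P → K]
KK ⇒ PSK   [K → P S]
PSK ⇒ KSK   [P → K]
KSK ⇒ sSK   [K → s]
sSK ⇒ sPKK   [S → P K]
sPKK ⇒ sKKK   [P → K]
sKKK ⇒ ssKK   [K → s]
ssKK ⇒ sssK   [K → s]
sssK ⇒ sssPS   [K → P S]
sssPS ⇒ ssssS   [P → s]
ssssS ⇒ ssssss   [S → s s]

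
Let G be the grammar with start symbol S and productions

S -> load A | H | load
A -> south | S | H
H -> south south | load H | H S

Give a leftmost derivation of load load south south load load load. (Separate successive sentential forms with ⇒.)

S ⇒ H ⇒ H S ⇒ load H S ⇒ load H S S ⇒ load H S S S ⇒ load load H S S S ⇒ load load south south S S S ⇒ load load south south load S S ⇒ load load south south load load S ⇒ load load south south load load load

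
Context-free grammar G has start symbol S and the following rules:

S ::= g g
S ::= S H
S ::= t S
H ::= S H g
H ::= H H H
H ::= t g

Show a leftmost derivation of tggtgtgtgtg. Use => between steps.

S => SH => SHH => tSHH => tSHHH => tSHHHH => tggHHHH => tggtgHHH => tggtgtgHH => tggtgtgtgH => tggtgtgtgtg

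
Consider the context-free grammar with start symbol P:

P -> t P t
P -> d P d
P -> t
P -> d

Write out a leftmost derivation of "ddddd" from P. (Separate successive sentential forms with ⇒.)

P ⇒ dPd ⇒ ddPdd ⇒ ddddd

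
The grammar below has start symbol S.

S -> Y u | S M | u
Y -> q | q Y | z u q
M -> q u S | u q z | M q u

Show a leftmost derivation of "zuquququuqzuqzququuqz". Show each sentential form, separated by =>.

S => SM   [S -> S M]
SM => SMM   [S -> S M]
SMM => YuMM   [S -> Y u]
YuMM => zuquMM   [Y -> z u q]
zuquMM => zuquMquM   [M -> M q u]
zuquMquM => zuquMququM   [M -> M q u]
zuquMququM => zuququSququM   [M -> q u S]
zuququSququM => zuququSMququM   [S -> S M]
zuququSMququM => zuququSMMququM   [S -> S M]
zuququSMMququM => zuququYuMMququM   [S -> Y u]
zuququYuMMququM => zuquququMMququM   [Y -> q]
zuquququMMququM => zuquququuqzMququM   [M -> u q z]
zuquququuqzMququM => zuquququuqzuqzququM   [M -> u q z]
zuquququuqzuqzququM => zuquququuqzuqzququuqz   [M -> u q z]

S=>SM=>SMM=>YuMM=>zuquMM=>zuquMquM=>zuquMququM=>zuququSququM=>zuququSMququM=>zuququSMMququM=>zuququYuMMququM=>zuquququMMququM=>zuquququuqzMququM=>zuquququuqzuqzququM=>zuquququuqzuqzququuqz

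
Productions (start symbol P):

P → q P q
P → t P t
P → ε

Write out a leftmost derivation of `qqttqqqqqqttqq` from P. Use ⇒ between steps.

P ⇒ qPq ⇒ qqPqq ⇒ qqtPtqq ⇒ qqttPttqq ⇒ qqttqPqttqq ⇒ qqttqqPqqttqq ⇒ qqttqqqPqqqttqq ⇒ qqttqqqqqqttqq

P ⇒ qPq   [P → q P q]
qPq ⇒ qqPqq   [P → q P q]
qqPqq ⇒ qqtPtqq   [P → t P t]
qqtPtqq ⇒ qqttPttqq   [P → t P t]
qqttPttqq ⇒ qqttqPqttqq   [P → q P q]
qqttqPqttqq ⇒ qqttqqPqqttqq   [P → q P q]
qqttqqPqqttqq ⇒ qqttqqqPqqqttqq   [P → q P q]
qqttqqqPqqqttqq ⇒ qqttqqqqqqttqq   [P → ε]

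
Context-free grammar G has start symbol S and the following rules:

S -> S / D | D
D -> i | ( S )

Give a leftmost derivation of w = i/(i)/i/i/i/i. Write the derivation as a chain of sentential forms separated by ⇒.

S ⇒ S/D ⇒ S/D/D ⇒ S/D/D/D ⇒ S/D/D/D/D ⇒ S/D/D/D/D/D ⇒ D/D/D/D/D/D ⇒ i/D/D/D/D/D ⇒ i/(S)/D/D/D/D ⇒ i/(D)/D/D/D/D ⇒ i/(i)/D/D/D/D ⇒ i/(i)/i/D/D/D ⇒ i/(i)/i/i/D/D ⇒ i/(i)/i/i/i/D ⇒ i/(i)/i/i/i/i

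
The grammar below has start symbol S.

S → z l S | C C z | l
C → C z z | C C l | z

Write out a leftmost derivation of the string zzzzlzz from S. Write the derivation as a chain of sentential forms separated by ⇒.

S ⇒ CCz   [S → C C z]
CCz ⇒ CClCz   [C → C C l]
CClCz ⇒ CzzClCz   [C → C z z]
CzzClCz ⇒ zzzClCz   [C → z]
zzzClCz ⇒ zzzzlCz   [C → z]
zzzzlCz ⇒ zzzzlzz   [C → z]

S ⇒ CCz ⇒ CClCz ⇒ CzzClCz ⇒ zzzClCz ⇒ zzzzlCz ⇒ zzzzlzz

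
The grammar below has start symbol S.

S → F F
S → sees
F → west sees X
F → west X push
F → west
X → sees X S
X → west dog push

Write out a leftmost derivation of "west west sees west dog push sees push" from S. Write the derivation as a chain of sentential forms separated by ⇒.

S ⇒ F F ⇒ west F ⇒ west west X push ⇒ west west sees X S push ⇒ west west sees west dog push S push ⇒ west west sees west dog push sees push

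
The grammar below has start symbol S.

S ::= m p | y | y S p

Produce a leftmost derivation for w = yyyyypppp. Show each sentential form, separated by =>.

S => ySp => yySpp => yyySppp => yyyySpppp => yyyyypppp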